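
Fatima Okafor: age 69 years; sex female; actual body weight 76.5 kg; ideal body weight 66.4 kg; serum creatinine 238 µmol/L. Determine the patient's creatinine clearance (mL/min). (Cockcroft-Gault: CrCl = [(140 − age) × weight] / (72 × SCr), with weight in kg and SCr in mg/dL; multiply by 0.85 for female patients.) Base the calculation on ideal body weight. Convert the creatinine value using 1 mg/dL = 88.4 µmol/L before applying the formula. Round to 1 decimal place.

SCr = 238 / 88.4 = 2.692 mg/dL
CrCl = (140 − 69) × 66.4 / (72 × 2.692) × 0.85 = 4714.4 / 193.82 × 0.85 ≈ 20.7 mL/min

20.7 mL/min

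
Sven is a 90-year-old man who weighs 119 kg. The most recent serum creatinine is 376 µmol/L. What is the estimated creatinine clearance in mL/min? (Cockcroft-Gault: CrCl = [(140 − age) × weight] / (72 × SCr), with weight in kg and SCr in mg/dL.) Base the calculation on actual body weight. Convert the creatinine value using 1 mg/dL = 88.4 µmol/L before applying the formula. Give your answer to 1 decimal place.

19.4 mL/min

SCr = 376 / 88.4 = 4.253 mg/dL
CrCl = (140 − 90) × 119 / (72 × 4.253) = 5950.0 / 306.22 ≈ 19.4 mL/min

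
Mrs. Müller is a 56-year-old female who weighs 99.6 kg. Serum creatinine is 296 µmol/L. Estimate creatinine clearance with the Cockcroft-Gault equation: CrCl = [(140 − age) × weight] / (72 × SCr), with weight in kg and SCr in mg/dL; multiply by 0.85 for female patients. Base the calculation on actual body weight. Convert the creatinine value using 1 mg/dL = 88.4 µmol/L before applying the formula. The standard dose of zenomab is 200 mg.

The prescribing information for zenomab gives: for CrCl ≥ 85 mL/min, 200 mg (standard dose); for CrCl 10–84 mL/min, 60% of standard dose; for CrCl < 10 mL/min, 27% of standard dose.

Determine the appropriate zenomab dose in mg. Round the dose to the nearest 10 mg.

120 mg

SCr = 296 / 88.4 = 3.348 mg/dL
CrCl = (140 − 56) × 99.6 / (72 × 3.348) × 0.85 = 8366.4 / 241.06 × 0.85 ≈ 29.5 mL/min
CrCl ≈ 29 mL/min → bracket 10–84 mL/min.
60% of 200 mg = 120 mg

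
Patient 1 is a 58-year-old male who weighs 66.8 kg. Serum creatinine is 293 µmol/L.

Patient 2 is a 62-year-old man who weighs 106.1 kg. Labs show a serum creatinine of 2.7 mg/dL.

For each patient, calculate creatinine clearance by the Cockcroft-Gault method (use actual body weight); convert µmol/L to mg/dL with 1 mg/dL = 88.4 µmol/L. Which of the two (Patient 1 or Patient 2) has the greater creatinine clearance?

Patient 1: SCr = 293 / 88.4 = 3.314 mg/dL
Patient 1: CrCl = (140 − 58) × 66.8 / (72 × 3.314) = 5477.6 / 238.61 ≈ 23.0 mL/min
Patient 2: CrCl = (140 − 62) × 106.1 / (72 × 2.7) = 8275.8 / 194.40 ≈ 42.6 mL/min
23.0 vs 42.6 mL/min → Patient 2 is higher.

Patient 2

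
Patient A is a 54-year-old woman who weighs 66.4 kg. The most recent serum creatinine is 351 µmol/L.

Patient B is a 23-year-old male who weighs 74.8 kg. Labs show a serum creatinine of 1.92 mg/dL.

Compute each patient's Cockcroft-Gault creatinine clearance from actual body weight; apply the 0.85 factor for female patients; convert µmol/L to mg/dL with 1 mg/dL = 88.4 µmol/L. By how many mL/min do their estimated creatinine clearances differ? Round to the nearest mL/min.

Patient A: SCr = 351 / 88.4 = 3.971 mg/dL
Patient A: CrCl = (140 − 54) × 66.4 / (72 × 3.971) × 0.85 = 5710.4 / 285.91 × 0.85 ≈ 17.0 mL/min
Patient B: CrCl = (140 − 23) × 74.8 / (72 × 1.92) = 8751.6 / 138.24 ≈ 63.3 mL/min
|17.0 − 63.3| = 46.3 mL/min

46 mL/min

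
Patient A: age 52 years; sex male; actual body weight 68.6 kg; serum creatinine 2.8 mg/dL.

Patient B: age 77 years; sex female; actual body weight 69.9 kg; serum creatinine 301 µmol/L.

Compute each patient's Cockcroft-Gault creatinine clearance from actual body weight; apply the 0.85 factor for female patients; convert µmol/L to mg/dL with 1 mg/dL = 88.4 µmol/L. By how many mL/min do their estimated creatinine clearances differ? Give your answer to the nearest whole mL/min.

15 mL/min

Patient A: CrCl = (140 − 52) × 68.6 / (72 × 2.8) = 6036.8 / 201.60 ≈ 29.9 mL/min
Patient B: SCr = 301 / 88.4 = 3.405 mg/dL
Patient B: CrCl = (140 − 77) × 69.9 / (72 × 3.405) × 0.85 = 4403.7 / 245.16 × 0.85 ≈ 15.3 mL/min
|29.9 − 15.3| = 14.6 mL/min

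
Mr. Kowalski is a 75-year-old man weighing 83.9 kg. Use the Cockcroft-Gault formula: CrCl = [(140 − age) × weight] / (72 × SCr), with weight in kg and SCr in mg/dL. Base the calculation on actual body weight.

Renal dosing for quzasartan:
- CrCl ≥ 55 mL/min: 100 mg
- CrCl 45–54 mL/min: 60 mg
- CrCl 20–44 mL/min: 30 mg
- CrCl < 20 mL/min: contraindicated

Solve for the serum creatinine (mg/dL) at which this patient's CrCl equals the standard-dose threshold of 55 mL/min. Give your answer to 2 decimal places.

Standard dose requires CrCl ≥ 55 mL/min.
Set (140 − 75) × 83.9 / (72 × SCr) = 55
SCr = (140 − 75) × 83.9 / (72 × 55) = 1.377 mg/dL

1.38 mg/dL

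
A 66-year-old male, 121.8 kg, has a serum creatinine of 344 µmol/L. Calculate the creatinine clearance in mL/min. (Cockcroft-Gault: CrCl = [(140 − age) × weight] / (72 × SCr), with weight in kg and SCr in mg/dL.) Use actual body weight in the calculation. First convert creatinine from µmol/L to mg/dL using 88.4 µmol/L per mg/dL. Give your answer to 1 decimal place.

SCr = 344 / 88.4 = 3.891 mg/dL
CrCl = (140 − 66) × 121.8 / (72 × 3.891) = 9013.2 / 280.15 ≈ 32.2 mL/min

32.2 mL/min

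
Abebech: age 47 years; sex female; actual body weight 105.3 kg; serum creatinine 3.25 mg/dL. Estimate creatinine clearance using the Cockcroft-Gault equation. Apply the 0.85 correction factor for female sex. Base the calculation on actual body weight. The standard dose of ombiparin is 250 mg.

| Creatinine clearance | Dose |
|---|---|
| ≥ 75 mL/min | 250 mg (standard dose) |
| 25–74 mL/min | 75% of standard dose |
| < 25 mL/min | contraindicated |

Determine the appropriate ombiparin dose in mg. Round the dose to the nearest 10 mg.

190 mg

CrCl = (140 − 47) × 105.3 / (72 × 3.25) × 0.85 = 9792.9 / 234.00 × 0.85 ≈ 35.6 mL/min
CrCl ≈ 36 mL/min → bracket 25–74 mL/min.
75% of 250 mg = 187.5 mg → 190 mg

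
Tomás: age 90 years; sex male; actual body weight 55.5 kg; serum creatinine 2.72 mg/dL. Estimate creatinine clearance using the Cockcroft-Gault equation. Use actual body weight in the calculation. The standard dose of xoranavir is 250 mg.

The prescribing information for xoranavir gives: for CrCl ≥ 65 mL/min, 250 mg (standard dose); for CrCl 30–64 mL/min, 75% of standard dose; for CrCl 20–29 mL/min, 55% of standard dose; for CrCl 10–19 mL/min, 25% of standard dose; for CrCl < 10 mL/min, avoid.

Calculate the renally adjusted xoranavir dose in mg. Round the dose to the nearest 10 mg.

CrCl = (140 − 90) × 55.5 / (72 × 2.72) = 2775.0 / 195.84 ≈ 14.2 mL/min
CrCl ≈ 14 mL/min → bracket 10–19 mL/min.
25% of 250 mg = 62.5 mg → 60 mg

60 mg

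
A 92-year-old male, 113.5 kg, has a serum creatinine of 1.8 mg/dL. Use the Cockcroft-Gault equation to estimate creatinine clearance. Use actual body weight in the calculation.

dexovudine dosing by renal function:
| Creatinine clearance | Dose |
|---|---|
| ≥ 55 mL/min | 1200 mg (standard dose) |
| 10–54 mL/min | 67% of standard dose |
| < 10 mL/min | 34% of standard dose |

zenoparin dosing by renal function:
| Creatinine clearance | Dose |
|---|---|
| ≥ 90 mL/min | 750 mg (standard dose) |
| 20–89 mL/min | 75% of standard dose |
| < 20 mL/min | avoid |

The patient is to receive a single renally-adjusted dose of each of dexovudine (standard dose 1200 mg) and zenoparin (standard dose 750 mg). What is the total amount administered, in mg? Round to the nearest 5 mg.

CrCl = (140 − 92) × 113.5 / (72 × 1.8) = 5448.0 / 129.60 ≈ 42.0 mL/min
CrCl ≈ 42 mL/min.
dexovudine: 10–54 mL/min → 67% of 1200 mg = 804 mg.
zenoparin: 20–89 mL/min → 75% of 750 mg = 562.5 mg.
Total = 804 + 562.5 = 1366.5 mg.

1365 mg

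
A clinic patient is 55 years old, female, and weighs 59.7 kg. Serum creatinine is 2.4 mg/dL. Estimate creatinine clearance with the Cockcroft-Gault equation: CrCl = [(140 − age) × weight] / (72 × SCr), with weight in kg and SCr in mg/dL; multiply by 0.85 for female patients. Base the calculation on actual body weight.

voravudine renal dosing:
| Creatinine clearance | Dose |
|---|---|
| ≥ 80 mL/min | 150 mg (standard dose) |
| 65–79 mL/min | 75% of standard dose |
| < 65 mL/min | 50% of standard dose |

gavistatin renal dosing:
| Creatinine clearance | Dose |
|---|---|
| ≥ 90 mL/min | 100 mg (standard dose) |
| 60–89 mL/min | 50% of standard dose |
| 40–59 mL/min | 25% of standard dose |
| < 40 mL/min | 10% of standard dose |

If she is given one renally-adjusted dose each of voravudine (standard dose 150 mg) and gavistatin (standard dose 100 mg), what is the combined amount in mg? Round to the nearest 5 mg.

85 mg

CrCl = (140 − 55) × 59.7 / (72 × 2.4) × 0.85 = 5074.5 / 172.80 × 0.85 ≈ 25.0 mL/min
CrCl ≈ 25 mL/min.
voravudine: < 65 mL/min → 50% of 150 mg = 75 mg.
gavistatin: < 40 mL/min → 10% of 100 mg = 10 mg.
Total = 75 + 10 = 85 mg.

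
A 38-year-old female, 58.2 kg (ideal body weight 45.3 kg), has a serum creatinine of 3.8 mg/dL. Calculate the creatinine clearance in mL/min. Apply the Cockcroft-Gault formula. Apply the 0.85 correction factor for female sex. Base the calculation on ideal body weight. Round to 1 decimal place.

14.4 mL/min

CrCl = (140 − 38) × 45.3 / (72 × 3.8) × 0.85 = 4620.6 / 273.60 × 0.85 ≈ 14.4 mL/min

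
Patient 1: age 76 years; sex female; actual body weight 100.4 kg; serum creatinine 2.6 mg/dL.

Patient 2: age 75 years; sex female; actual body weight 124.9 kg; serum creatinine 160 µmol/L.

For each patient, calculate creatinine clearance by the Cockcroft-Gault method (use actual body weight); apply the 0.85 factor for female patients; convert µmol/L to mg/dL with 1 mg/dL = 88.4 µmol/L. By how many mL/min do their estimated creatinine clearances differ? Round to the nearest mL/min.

24 mL/min

Patient 1: CrCl = (140 − 76) × 100.4 / (72 × 2.6) × 0.85 = 6425.6 / 187.20 × 0.85 ≈ 29.2 mL/min
Patient 2: SCr = 160 / 88.4 = 1.81 mg/dL
Patient 2: CrCl = (140 − 75) × 124.9 / (72 × 1.81) × 0.85 = 8118.5 / 130.32 × 0.85 ≈ 53.0 mL/min
|29.2 − 53.0| = 23.8 mL/min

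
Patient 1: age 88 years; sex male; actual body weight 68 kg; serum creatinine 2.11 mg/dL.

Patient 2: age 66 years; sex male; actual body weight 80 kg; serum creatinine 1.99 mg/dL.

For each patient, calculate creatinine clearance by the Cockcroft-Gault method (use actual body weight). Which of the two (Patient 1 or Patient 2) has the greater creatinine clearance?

Patient 2

Patient 1: CrCl = (140 − 88) × 68 / (72 × 2.11) = 3536.0 / 151.92 ≈ 23.3 mL/min
Patient 2: CrCl = (140 − 66) × 80 / (72 × 1.99) = 5920.0 / 143.28 ≈ 41.3 mL/min
23.3 vs 41.3 mL/min → Patient 2 is higher.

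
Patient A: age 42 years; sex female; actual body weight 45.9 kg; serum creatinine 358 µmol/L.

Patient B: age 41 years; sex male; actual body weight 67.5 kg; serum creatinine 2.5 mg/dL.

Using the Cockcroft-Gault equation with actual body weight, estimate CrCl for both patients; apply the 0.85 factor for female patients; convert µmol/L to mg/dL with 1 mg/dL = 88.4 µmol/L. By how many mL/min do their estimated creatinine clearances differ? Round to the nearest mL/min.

24 mL/min

Patient A: SCr = 358 / 88.4 = 4.05 mg/dL
Patient A: CrCl = (140 − 42) × 45.9 / (72 × 4.05) × 0.85 = 4498.2 / 291.60 × 0.85 ≈ 13.1 mL/min
Patient B: CrCl = (140 − 41) × 67.5 / (72 × 2.5) = 6682.5 / 180.00 ≈ 37.1 mL/min
|13.1 − 37.1| = 24.0 mL/min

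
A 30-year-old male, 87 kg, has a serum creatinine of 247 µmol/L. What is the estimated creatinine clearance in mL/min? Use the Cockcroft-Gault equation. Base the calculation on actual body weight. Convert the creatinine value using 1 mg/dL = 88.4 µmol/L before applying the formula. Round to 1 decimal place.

47.6 mL/min

SCr = 247 / 88.4 = 2.794 mg/dL
CrCl = (140 − 30) × 87 / (72 × 2.794) = 9570.0 / 201.17 ≈ 47.6 mL/min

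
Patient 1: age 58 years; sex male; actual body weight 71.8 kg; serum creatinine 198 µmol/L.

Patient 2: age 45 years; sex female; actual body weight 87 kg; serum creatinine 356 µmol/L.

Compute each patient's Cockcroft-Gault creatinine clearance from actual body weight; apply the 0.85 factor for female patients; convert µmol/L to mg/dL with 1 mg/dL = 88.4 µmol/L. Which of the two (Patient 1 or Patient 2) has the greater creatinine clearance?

Patient 1: SCr = 198 / 88.4 = 2.24 mg/dL
Patient 1: CrCl = (140 − 58) × 71.8 / (72 × 2.24) = 5887.6 / 161.28 ≈ 36.5 mL/min
Patient 2: SCr = 356 / 88.4 = 4.027 mg/dL
Patient 2: CrCl = (140 − 45) × 87 / (72 × 4.027) × 0.85 = 8265.0 / 289.94 × 0.85 ≈ 24.2 mL/min
36.5 vs 24.2 mL/min → Patient 1 is higher.

Patient 1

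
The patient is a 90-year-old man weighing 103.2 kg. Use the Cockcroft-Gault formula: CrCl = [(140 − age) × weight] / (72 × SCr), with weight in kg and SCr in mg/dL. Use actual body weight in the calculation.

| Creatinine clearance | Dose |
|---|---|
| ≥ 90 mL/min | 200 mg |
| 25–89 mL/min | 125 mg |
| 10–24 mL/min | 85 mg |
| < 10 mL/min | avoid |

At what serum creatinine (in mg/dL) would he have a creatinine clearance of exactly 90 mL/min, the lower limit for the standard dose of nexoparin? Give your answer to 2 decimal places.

0.80 mg/dL

Standard dose requires CrCl ≥ 90 mL/min.
Set (140 − 90) × 103.2 / (72 × SCr) = 90
SCr = (140 − 90) × 103.2 / (72 × 90) = 0.796 mg/dL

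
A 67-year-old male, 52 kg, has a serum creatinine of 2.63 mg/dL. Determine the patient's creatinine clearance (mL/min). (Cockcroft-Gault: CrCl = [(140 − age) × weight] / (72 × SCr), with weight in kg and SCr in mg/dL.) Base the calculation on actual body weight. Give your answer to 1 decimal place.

20.0 mL/min

CrCl = (140 − 67) × 52 / (72 × 2.63) = 3796.0 / 189.36 ≈ 20.0 mL/min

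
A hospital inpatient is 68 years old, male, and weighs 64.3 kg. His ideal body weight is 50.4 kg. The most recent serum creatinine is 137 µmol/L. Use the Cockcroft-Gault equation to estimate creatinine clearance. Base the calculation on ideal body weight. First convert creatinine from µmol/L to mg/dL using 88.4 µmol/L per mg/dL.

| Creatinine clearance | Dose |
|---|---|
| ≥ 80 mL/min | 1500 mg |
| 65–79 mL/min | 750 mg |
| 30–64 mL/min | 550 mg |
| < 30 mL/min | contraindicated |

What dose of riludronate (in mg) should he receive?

550 mg

SCr = 137 / 88.4 = 1.55 mg/dL
CrCl = (140 − 68) × 50.4 / (72 × 1.55) = 3628.8 / 111.60 ≈ 32.5 mL/min
CrCl ≈ 33 mL/min → bracket 30–64 mL/min.
Dose for this bracket: 550 mg.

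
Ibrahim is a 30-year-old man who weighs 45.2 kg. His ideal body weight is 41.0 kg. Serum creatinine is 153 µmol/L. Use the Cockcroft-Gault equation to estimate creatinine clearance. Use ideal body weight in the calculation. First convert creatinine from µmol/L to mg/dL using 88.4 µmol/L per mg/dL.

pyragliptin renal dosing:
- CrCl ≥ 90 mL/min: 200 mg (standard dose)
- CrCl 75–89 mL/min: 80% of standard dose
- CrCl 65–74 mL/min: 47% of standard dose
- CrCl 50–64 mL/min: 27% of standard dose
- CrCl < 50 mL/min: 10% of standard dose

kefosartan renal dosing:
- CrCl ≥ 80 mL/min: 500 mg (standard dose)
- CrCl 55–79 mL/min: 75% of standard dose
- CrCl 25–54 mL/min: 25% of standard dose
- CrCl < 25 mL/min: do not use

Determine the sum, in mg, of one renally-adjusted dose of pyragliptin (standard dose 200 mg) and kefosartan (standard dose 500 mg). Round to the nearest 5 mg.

SCr = 153 / 88.4 = 1.731 mg/dL
CrCl = (140 − 30) × 41 / (72 × 1.731) = 4510.0 / 124.63 ≈ 36.2 mL/min
CrCl ≈ 36 mL/min.
pyragliptin: < 50 mL/min → 10% of 200 mg = 20 mg.
kefosartan: 25–54 mL/min → 25% of 500 mg = 125 mg.
Total = 20 + 125 = 145 mg.

145 mg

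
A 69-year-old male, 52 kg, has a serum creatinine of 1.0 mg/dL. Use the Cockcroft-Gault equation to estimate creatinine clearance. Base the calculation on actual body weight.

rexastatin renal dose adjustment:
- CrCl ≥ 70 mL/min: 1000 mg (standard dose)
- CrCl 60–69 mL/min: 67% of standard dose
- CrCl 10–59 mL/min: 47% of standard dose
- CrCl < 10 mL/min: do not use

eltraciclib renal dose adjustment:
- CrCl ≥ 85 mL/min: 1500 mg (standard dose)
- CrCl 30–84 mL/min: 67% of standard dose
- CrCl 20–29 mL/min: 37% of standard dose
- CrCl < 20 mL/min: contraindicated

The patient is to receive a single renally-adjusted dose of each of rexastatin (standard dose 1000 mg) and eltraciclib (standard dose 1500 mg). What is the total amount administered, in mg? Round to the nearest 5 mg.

CrCl = (140 − 69) × 52 / (72 × 1) = 3692.0 / 72.00 ≈ 51.3 mL/min
CrCl ≈ 51 mL/min.
rexastatin: 10–59 mL/min → 47% of 1000 mg = 470 mg.
eltraciclib: 30–84 mL/min → 67% of 1500 mg = 1005 mg.
Total = 470 + 1005 = 1475 mg.

1475 mg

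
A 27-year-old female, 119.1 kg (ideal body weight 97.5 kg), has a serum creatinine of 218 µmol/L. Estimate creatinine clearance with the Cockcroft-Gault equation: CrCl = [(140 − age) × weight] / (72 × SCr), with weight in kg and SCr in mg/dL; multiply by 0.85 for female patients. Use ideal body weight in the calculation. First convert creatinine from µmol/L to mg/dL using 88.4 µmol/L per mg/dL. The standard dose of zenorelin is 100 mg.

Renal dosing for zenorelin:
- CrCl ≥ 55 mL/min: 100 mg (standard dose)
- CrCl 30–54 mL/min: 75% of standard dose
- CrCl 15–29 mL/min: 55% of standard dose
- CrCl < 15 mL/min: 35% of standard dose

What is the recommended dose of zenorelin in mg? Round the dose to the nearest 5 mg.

75 mg

SCr = 218 / 88.4 = 2.466 mg/dL
CrCl = (140 − 27) × 97.5 / (72 × 2.466) × 0.85 = 11017.5 / 177.55 × 0.85 ≈ 52.7 mL/min
CrCl ≈ 53 mL/min → bracket 30–54 mL/min.
75% of 100 mg = 75 mg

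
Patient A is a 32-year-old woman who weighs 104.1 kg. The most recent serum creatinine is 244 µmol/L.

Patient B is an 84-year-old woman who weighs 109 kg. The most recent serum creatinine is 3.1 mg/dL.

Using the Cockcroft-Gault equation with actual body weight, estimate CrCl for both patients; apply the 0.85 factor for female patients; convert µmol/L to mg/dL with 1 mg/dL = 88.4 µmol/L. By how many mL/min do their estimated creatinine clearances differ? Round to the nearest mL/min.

Patient A: SCr = 244 / 88.4 = 2.76 mg/dL
Patient A: CrCl = (140 − 32) × 104.1 / (72 × 2.76) × 0.85 = 11242.8 / 198.72 × 0.85 ≈ 48.1 mL/min
Patient B: CrCl = (140 − 84) × 109 / (72 × 3.1) × 0.85 = 6104.0 / 223.20 × 0.85 ≈ 23.2 mL/min
|48.1 − 23.2| = 24.9 mL/min

25 mL/min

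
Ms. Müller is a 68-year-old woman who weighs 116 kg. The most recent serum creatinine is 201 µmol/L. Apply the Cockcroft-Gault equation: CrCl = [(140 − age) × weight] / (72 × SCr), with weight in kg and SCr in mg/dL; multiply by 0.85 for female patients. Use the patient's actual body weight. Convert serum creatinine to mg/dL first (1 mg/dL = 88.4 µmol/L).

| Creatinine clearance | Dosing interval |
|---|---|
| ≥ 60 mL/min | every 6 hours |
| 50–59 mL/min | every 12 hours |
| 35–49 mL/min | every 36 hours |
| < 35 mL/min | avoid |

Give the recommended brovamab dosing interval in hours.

SCr = 201 / 88.4 = 2.274 mg/dL
CrCl = (140 − 68) × 116 / (72 × 2.274) × 0.85 = 8352.0 / 163.73 × 0.85 ≈ 43.4 mL/min
CrCl ≈ 43 mL/min → bracket 35–49 mL/min → every 36 hours.

every 36 hours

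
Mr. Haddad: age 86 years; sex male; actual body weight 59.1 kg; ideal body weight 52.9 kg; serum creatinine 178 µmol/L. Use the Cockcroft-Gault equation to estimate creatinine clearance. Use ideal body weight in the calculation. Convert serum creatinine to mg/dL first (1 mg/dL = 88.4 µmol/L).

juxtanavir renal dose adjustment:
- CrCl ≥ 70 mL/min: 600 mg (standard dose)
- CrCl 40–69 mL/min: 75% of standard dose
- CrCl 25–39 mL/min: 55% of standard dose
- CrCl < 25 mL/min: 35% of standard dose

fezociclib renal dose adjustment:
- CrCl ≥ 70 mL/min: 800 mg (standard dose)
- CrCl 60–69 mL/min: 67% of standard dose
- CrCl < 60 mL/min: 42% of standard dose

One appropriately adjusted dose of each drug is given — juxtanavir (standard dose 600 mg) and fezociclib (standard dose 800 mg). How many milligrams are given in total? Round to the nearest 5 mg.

SCr = 178 / 88.4 = 2.014 mg/dL
CrCl = (140 − 86) × 52.9 / (72 × 2.014) = 2856.6 / 145.01 ≈ 19.7 mL/min
CrCl ≈ 20 mL/min.
juxtanavir: < 25 mL/min → 35% of 600 mg = 210 mg.
fezociclib: < 60 mL/min → 42% of 800 mg = 336 mg.
Total = 210 + 336 = 546 mg.

545 mg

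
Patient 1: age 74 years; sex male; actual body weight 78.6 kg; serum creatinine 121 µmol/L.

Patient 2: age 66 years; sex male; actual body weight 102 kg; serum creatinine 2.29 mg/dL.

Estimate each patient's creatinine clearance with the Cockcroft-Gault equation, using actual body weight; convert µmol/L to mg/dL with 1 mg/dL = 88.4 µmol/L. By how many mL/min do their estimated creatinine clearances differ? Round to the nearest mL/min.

Patient 1: SCr = 121 / 88.4 = 1.369 mg/dL
Patient 1: CrCl = (140 − 74) × 78.6 / (72 × 1.369) = 5187.6 / 98.57 ≈ 52.6 mL/min
Patient 2: CrCl = (140 − 66) × 102 / (72 × 2.29) = 7548.0 / 164.88 ≈ 45.8 mL/min
|52.6 − 45.8| = 6.8 mL/min

7 mL/min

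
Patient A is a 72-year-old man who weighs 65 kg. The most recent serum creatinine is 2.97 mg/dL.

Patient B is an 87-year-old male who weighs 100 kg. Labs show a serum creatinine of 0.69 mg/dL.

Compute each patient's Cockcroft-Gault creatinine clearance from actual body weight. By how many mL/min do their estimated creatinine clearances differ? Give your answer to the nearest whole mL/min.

86 mL/min

Patient A: CrCl = (140 − 72) × 65 / (72 × 2.97) = 4420.0 / 213.84 ≈ 20.7 mL/min
Patient B: CrCl = (140 − 87) × 100 / (72 × 0.69) = 5300.0 / 49.68 ≈ 106.7 mL/min
|20.7 − 106.7| = 86.0 mL/min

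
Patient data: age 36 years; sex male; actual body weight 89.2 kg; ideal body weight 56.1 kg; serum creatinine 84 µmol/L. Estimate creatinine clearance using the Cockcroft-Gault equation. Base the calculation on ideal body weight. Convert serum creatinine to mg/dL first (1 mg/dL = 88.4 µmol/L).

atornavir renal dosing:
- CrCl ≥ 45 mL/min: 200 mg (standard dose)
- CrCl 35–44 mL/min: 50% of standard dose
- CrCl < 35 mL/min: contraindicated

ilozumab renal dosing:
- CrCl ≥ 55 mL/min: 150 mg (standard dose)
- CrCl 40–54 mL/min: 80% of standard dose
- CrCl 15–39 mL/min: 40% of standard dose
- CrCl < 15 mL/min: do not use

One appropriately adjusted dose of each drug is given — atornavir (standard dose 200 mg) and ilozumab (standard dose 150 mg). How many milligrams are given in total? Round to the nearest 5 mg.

350 mg

SCr = 84 / 88.4 = 0.95 mg/dL
CrCl = (140 − 36) × 56.1 / (72 × 0.95) = 5834.4 / 68.40 ≈ 85.3 mL/min
CrCl ≈ 85 mL/min.
atornavir: ≥ 45 mL/min → 100% of 200 mg = 200 mg.
ilozumab: ≥ 55 mL/min → 100% of 150 mg = 150 mg.
Total = 200 + 150 = 350 mg.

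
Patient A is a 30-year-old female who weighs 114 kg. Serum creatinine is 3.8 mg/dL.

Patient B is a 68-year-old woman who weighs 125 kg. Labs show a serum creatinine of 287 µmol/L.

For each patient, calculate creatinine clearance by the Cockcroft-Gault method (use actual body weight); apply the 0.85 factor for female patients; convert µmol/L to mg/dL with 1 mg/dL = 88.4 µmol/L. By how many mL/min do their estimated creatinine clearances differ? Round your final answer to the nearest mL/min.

6 mL/min

Patient A: CrCl = (140 − 30) × 114 / (72 × 3.8) × 0.85 = 12540.0 / 273.60 × 0.85 ≈ 39.0 mL/min
Patient B: SCr = 287 / 88.4 = 3.247 mg/dL
Patient B: CrCl = (140 − 68) × 125 / (72 × 3.247) × 0.85 = 9000.0 / 233.78 × 0.85 ≈ 32.7 mL/min
|39.0 − 32.7| = 6.3 mL/min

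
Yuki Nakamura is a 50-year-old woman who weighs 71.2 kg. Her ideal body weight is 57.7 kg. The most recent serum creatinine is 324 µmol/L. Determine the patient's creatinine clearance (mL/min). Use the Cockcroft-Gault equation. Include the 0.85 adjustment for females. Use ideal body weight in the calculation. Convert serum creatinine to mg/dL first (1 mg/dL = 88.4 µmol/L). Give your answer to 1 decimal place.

16.7 mL/min

SCr = 324 / 88.4 = 3.665 mg/dL
CrCl = (140 − 50) × 57.7 / (72 × 3.665) × 0.85 = 5193.0 / 263.88 × 0.85 ≈ 16.7 mL/min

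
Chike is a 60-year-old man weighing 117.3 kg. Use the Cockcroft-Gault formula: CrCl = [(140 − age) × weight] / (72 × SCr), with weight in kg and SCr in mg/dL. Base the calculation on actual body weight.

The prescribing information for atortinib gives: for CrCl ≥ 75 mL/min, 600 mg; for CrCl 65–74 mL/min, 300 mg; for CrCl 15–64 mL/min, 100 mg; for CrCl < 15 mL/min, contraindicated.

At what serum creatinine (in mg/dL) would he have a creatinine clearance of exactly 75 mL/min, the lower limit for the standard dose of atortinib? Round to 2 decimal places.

Standard dose requires CrCl ≥ 75 mL/min.
Set (140 − 60) × 117.3 / (72 × SCr) = 75
SCr = (140 − 60) × 117.3 / (72 × 75) = 1.738 mg/dL

1.74 mg/dL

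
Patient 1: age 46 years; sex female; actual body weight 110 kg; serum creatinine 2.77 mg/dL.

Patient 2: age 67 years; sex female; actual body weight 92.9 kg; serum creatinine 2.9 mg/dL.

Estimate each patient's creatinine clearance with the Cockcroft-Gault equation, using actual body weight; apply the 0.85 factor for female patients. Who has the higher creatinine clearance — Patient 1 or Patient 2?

Patient 1

Patient 1: CrCl = (140 − 46) × 110 / (72 × 2.77) × 0.85 = 10340.0 / 199.44 × 0.85 ≈ 44.1 mL/min
Patient 2: CrCl = (140 − 67) × 92.9 / (72 × 2.9) × 0.85 = 6781.7 / 208.80 × 0.85 ≈ 27.6 mL/min
44.1 vs 27.6 mL/min → Patient 1 is higher.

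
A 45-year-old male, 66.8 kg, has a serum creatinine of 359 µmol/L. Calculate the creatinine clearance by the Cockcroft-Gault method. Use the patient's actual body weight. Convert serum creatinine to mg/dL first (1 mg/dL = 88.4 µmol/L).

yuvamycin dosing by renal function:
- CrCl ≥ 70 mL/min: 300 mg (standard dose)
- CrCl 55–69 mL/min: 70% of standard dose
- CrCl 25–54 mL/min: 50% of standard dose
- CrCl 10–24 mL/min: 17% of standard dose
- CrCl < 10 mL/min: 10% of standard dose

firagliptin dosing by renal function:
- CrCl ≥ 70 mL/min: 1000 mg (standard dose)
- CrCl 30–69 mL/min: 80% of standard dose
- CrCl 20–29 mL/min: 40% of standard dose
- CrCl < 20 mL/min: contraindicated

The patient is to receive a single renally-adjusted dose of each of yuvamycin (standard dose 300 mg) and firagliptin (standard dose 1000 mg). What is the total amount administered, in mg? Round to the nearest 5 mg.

450 mg

SCr = 359 / 88.4 = 4.061 mg/dL
CrCl = (140 − 45) × 66.8 / (72 × 4.061) = 6346.0 / 292.39 ≈ 21.7 mL/min
CrCl ≈ 22 mL/min.
yuvamycin: 10–24 mL/min → 17% of 300 mg = 51 mg.
firagliptin: 20–29 mL/min → 40% of 1000 mg = 400 mg.
Total = 51 + 400 = 451 mg.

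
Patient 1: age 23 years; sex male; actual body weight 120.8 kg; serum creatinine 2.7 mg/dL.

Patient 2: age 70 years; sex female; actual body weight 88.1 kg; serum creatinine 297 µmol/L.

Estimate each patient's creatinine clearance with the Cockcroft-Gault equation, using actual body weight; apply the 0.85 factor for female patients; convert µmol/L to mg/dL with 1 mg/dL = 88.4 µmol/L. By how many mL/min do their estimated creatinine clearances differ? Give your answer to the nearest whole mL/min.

51 mL/min

Patient 1: CrCl = (140 − 23) × 120.8 / (72 × 2.7) = 14133.6 / 194.40 ≈ 72.7 mL/min
Patient 2: SCr = 297 / 88.4 = 3.36 mg/dL
Patient 2: CrCl = (140 − 70) × 88.1 / (72 × 3.36) × 0.85 = 6167.0 / 241.92 × 0.85 ≈ 21.7 mL/min
|72.7 − 21.7| = 51.0 mL/min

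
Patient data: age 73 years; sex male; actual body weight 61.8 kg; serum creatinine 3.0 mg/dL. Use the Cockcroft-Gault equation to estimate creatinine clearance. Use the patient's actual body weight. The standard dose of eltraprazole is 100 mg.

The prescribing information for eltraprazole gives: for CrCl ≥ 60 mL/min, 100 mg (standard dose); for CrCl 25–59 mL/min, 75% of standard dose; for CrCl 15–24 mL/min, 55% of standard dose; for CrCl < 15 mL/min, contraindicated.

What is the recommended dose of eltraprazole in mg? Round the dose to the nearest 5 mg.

55 mg

CrCl = (140 − 73) × 61.8 / (72 × 3) = 4140.6 / 216.00 ≈ 19.2 mL/min
CrCl ≈ 19 mL/min → bracket 15–24 mL/min.
55% of 100 mg = 55 mg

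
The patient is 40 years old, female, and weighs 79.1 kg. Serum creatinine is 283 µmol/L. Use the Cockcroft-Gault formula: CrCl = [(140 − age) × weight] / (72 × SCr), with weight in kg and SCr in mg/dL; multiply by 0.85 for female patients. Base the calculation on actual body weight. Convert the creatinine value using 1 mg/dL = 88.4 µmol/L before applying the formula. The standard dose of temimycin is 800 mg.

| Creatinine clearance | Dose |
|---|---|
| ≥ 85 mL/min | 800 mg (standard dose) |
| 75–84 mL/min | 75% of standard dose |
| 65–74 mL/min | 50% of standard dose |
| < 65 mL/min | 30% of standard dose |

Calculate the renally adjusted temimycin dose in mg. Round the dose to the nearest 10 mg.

240 mg

SCr = 283 / 88.4 = 3.201 mg/dL
CrCl = (140 − 40) × 79.1 / (72 × 3.201) × 0.85 = 7910.0 / 230.47 × 0.85 ≈ 29.2 mL/min
CrCl ≈ 29 mL/min → bracket < 65 mL/min.
30% of 800 mg = 240 mg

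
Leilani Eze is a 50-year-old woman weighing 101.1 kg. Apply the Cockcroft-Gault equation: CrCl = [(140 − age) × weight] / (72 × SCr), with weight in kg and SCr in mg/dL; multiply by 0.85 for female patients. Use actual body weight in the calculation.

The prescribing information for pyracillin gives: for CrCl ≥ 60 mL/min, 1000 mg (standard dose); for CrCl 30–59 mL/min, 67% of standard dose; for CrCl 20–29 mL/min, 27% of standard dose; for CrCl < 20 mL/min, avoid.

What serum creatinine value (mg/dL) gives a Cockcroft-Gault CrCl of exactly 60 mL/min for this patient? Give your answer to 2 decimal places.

1.79 mg/dL

Standard dose requires CrCl ≥ 60 mL/min.
Set (140 − 50) × 101.1 × 0.85 / (72 × SCr) = 60
SCr = (140 − 50) × 101.1 × 0.85 / (72 × 60) = 1.790 mg/dL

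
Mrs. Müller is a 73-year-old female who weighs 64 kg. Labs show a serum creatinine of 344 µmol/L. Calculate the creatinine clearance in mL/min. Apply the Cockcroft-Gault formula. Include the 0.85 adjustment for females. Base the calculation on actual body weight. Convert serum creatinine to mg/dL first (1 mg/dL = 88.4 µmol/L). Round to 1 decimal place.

13.0 mL/min

SCr = 344 / 88.4 = 3.891 mg/dL
CrCl = (140 − 73) × 64 / (72 × 3.891) × 0.85 = 4288.0 / 280.15 × 0.85 ≈ 13.0 mL/min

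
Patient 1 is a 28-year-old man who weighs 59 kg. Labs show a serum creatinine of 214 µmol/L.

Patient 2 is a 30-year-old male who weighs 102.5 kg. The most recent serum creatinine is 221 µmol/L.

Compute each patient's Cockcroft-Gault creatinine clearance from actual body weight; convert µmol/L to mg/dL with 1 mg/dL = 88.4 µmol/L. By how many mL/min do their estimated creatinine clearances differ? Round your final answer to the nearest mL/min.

25 mL/min

Patient 1: SCr = 214 / 88.4 = 2.421 mg/dL
Patient 1: CrCl = (140 − 28) × 59 / (72 × 2.421) = 6608.0 / 174.31 ≈ 37.9 mL/min
Patient 2: SCr = 221 / 88.4 = 2.5 mg/dL
Patient 2: CrCl = (140 − 30) × 102.5 / (72 × 2.5) = 11275.0 / 180.00 ≈ 62.6 mL/min
|37.9 − 62.6| = 24.7 mL/min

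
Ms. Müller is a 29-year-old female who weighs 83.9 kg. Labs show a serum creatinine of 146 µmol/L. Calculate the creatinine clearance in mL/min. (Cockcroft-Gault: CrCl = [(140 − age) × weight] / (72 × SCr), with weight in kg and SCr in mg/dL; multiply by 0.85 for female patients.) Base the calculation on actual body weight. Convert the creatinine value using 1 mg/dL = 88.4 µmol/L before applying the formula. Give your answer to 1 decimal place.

SCr = 146 / 88.4 = 1.652 mg/dL
CrCl = (140 − 29) × 83.9 / (72 × 1.652) × 0.85 = 9312.9 / 118.94 × 0.85 ≈ 66.6 mL/min

66.6 mL/min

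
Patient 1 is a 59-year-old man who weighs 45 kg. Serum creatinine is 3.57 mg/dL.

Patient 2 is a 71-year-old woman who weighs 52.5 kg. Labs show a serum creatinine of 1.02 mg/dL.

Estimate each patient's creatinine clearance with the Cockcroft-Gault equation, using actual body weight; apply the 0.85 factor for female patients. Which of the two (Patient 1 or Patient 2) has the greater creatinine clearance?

Patient 2

Patient 1: CrCl = (140 − 59) × 45 / (72 × 3.57) = 3645.0 / 257.04 ≈ 14.2 mL/min
Patient 2: CrCl = (140 − 71) × 52.5 / (72 × 1.02) × 0.85 = 3622.5 / 73.44 × 0.85 ≈ 41.9 mL/min
14.2 vs 41.9 mL/min → Patient 2 is higher.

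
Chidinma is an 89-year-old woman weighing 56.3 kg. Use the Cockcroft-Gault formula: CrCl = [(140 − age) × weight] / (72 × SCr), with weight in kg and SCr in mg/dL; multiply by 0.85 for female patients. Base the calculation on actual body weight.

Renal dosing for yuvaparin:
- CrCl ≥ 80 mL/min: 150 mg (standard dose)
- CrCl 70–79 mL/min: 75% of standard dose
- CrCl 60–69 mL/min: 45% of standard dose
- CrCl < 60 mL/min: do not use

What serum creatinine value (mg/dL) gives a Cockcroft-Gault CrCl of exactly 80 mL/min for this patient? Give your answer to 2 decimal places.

Standard dose requires CrCl ≥ 80 mL/min.
Set (140 − 89) × 56.3 × 0.85 / (72 × SCr) = 80
SCr = (140 − 89) × 56.3 × 0.85 / (72 × 80) = 0.424 mg/dL

0.42 mg/dL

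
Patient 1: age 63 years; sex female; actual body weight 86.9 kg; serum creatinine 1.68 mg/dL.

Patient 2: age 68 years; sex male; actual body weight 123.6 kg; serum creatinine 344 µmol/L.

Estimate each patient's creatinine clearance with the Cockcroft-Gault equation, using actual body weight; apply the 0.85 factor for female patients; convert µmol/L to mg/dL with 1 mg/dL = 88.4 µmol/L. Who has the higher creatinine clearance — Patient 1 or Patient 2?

Patient 1

Patient 1: CrCl = (140 − 63) × 86.9 / (72 × 1.68) × 0.85 = 6691.3 / 120.96 × 0.85 ≈ 47.0 mL/min
Patient 2: SCr = 344 / 88.4 = 3.891 mg/dL
Patient 2: CrCl = (140 − 68) × 123.6 / (72 × 3.891) = 8899.2 / 280.15 ≈ 31.8 mL/min
47.0 vs 31.8 mL/min → Patient 1 is higher.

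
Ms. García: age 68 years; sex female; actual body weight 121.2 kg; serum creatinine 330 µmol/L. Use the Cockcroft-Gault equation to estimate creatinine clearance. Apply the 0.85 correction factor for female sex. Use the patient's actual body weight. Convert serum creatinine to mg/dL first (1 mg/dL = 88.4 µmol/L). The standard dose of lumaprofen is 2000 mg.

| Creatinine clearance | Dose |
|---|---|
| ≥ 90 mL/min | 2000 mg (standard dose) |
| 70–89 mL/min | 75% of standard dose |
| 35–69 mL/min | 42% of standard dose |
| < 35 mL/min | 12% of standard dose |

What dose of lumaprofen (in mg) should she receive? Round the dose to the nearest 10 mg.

240 mg

SCr = 330 / 88.4 = 3.733 mg/dL
CrCl = (140 − 68) × 121.2 / (72 × 3.733) × 0.85 = 8726.4 / 268.78 × 0.85 ≈ 27.6 mL/min
CrCl ≈ 28 mL/min → bracket < 35 mL/min.
12% of 2000 mg = 240 mg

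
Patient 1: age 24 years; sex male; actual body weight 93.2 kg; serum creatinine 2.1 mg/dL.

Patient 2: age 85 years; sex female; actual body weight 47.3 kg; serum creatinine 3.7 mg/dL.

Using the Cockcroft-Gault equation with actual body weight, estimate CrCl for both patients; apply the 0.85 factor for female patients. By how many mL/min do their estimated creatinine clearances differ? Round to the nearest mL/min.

Patient 1: CrCl = (140 − 24) × 93.2 / (72 × 2.1) = 10811.2 / 151.20 ≈ 71.5 mL/min
Patient 2: CrCl = (140 − 85) × 47.3 / (72 × 3.7) × 0.85 = 2601.5 / 266.40 × 0.85 ≈ 8.3 mL/min
|71.5 − 8.3| = 63.2 mL/min

63 mL/min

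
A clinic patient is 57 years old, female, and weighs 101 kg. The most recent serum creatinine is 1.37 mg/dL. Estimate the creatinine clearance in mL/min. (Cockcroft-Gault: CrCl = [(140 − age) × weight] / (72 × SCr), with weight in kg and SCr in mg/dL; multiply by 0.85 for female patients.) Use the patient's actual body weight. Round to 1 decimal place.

CrCl = (140 − 57) × 101 / (72 × 1.37) × 0.85 = 8383.0 / 98.64 × 0.85 ≈ 72.2 mL/min

72.2 mL/min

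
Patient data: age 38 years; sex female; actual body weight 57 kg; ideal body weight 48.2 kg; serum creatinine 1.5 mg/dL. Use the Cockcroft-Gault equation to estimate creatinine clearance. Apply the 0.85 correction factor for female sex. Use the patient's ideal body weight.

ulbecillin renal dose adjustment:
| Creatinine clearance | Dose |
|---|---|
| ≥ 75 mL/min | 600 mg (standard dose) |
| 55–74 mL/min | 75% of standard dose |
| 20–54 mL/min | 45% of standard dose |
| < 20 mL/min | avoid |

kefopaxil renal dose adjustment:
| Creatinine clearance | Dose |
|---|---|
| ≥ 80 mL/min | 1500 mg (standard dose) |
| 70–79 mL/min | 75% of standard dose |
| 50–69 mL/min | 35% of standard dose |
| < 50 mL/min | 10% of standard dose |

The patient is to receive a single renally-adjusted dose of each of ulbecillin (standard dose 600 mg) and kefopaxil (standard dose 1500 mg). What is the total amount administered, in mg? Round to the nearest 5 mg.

CrCl = (140 − 38) × 48.2 / (72 × 1.5) × 0.85 = 4916.4 / 108.00 × 0.85 ≈ 38.7 mL/min
CrCl ≈ 39 mL/min.
ulbecillin: 20–54 mL/min → 45% of 600 mg = 270 mg.
kefopaxil: < 50 mL/min → 10% of 1500 mg = 150 mg.
Total = 270 + 150 = 420 mg.

420 mg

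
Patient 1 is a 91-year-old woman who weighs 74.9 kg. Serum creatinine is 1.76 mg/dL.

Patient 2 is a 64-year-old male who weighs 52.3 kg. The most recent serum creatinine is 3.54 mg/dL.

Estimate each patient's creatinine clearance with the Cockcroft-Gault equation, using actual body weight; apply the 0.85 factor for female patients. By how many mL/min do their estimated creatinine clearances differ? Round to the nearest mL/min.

Patient 1: CrCl = (140 − 91) × 74.9 / (72 × 1.76) × 0.85 = 3670.1 / 126.72 × 0.85 ≈ 24.6 mL/min
Patient 2: CrCl = (140 − 64) × 52.3 / (72 × 3.54) = 3974.8 / 254.88 ≈ 15.6 mL/min
|24.6 − 15.6| = 9.0 mL/min

9 mL/min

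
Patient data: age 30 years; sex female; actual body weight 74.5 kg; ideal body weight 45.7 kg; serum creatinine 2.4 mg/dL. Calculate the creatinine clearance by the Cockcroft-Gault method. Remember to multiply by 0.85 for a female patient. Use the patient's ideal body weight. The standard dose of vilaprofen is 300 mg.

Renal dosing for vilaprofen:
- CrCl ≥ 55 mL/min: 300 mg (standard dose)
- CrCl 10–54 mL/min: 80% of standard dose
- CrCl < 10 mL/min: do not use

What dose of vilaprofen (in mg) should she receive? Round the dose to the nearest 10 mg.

240 mg

CrCl = (140 − 30) × 45.7 / (72 × 2.4) × 0.85 = 5027.0 / 172.80 × 0.85 ≈ 24.7 mL/min
CrCl ≈ 25 mL/min → bracket 10–54 mL/min.
80% of 300 mg = 240 mg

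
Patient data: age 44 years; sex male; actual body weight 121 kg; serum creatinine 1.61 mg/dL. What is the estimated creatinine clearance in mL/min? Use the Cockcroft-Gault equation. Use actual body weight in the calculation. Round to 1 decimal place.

CrCl = (140 − 44) × 121 / (72 × 1.61) = 11616.0 / 115.92 ≈ 100.2 mL/min

100.2 mL/min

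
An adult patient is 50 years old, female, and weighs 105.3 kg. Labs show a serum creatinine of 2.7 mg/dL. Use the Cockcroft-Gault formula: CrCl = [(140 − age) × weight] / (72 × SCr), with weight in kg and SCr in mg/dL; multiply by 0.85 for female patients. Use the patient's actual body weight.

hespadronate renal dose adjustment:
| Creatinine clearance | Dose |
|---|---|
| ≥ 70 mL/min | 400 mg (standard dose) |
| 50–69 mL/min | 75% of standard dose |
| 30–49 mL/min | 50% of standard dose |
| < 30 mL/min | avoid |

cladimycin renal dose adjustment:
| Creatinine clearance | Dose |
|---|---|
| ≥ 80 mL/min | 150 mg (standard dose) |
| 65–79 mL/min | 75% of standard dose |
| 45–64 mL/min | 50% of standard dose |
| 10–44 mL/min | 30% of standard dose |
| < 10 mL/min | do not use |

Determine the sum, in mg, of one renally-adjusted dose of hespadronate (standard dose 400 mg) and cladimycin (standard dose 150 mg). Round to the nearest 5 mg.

CrCl = (140 − 50) × 105.3 / (72 × 2.7) × 0.85 = 9477.0 / 194.40 × 0.85 ≈ 41.4 mL/min
CrCl ≈ 41 mL/min.
hespadronate: 30–49 mL/min → 50% of 400 mg = 200 mg.
cladimycin: 10–44 mL/min → 30% of 150 mg = 45 mg.
Total = 200 + 45 = 245 mg.

245 mg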